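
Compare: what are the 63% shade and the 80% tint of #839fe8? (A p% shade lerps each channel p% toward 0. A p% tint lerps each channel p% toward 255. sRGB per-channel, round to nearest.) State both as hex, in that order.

#303b56, #e6ecfa

#839fe8 is rgb(131, 159, 232).
63% shade:
  R: 131 − 82.53 = 48.47 → 48
  G: 159 − 100.17 = 58.83 → 59
  B: 232 − 146.16 = 85.84 → 86
  → #303b56
80% tint:
  R: 131 + 0.8×(255−131) = 131 + 99.2 = 230.2 → 230
  G: 159 + 0.8×(255−159) = 159 + 76.8 = 235.8 → 236
  B: 232 + 18.4 = 250.4 → 250
  → #e6ecfa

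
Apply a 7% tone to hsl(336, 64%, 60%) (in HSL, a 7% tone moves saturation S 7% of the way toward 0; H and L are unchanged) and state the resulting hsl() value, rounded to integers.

hsl(336, 60%, 60%)

S moves 7% from 64 toward 0: 64 − 4.48 = 59.52 → 60.
H and L are unchanged.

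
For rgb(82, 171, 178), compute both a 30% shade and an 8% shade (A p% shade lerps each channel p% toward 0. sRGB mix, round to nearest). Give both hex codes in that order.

#39787D, #4B9DA4

30% shade:
  R: 82 + 0.3×(0−82) = 82 − 24.6 = 57.4 → 57
  G: 171 + 0.3×(0−171) = 171 − 51.3 = 119.7 → 120
  B: 178 − 53.4 = 124.6 → 125
  → #39787D
8% shade:
  R: 82 + 0.08×(0−82) = 82 − 6.56 = 75.44 → 75
  G: 171 + 0.08×(0−171) = 171 − 13.68 = 157.32 → 157
  B: 178 + 0.08×(0−178) = 178 − 14.24 = 163.76 → 164
  → #4B9DA4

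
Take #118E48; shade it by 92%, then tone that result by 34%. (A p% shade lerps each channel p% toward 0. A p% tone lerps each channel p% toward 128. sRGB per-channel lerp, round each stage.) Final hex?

#118E48 is rgb(17, 142, 72).
Per channel, c → c + 0.92(0 − c):
  R: 17 + 0.92×(0−17) = 17 − 15.64 = 1.36 → 1
  G: 142 + 0.92×(0−142) = 142 − 130.64 = 11.36 → 11
  B: 72 − 66.24 = 5.76 → 6
After the shade: rgb(1, 11, 6) = #010B06.
A 34% tone moves each channel 34% toward 128:
  R: 1 + 0.34×(128−1) = 1 + 43.18 = 44.18 → 44
  G: 11 + 39.78 = 50.78 → 51
  B: 6 + 41.48 = 47.48 → 47
rgb(44, 51, 47) = #2C332F.

#2C332F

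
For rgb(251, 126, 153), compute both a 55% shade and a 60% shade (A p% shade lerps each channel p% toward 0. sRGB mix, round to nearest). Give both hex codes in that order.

55% shade:
  R: 251 + 0.55×(0−251) = 251 − 138.05 = 112.95 → 113
  G: 126 + 0.55×(0−126) = 126 − 69.3 = 56.7 → 57
  B: 153 − 84.15 = 68.85 → 69
  → #713945
60% shade:
  R: 251 + 0.6×(0−251) = 251 − 150.6 = 100.4 → 100
  G: 126 + 0.6×(0−126) = 126 − 75.6 = 50.4 → 50
  B: 153 + 0.6×(0−153) = 153 − 91.8 = 61.2 → 61
  → #64323D

#713945, #64323D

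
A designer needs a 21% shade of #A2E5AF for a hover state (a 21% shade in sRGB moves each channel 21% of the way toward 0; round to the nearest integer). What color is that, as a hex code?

#80B58A

#A2E5AF is rgb(162, 229, 175).
Per channel, c → c + 0.21(0 − c):
  R: 162 − 34.02 = 127.98 → 128
  G: 229 + 0.21×(0−229) = 229 − 48.09 = 180.91 → 181
  B: 175 − 36.75 = 138.25 → 138
rgb(128, 181, 138) = #80B58A.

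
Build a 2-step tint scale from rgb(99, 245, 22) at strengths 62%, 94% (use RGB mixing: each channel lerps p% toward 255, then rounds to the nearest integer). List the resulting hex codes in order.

#C4FBA6, #F6FEF1

62%: (99 + 96.72 = 195.72→196, 245 + 6.2 = 251.2→251, 22 + 144.46 = 166.46→166) → #C4FBA6
94%: (99 + 146.64 = 245.64→246, 245 + 9.4 = 254.4→254, 22 + 219.02 = 241.02→241) → #F6FEF1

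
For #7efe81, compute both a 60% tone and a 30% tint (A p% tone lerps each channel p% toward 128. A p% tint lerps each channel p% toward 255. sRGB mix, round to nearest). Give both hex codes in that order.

#7efe81 is rgb(126, 254, 129).
60% tone:
  R: 126 + 0.6×(128−126) = 126 + 1.2 = 127.2 → 127
  G: 254 − 75.6 = 178.4 → 178
  B: 129 + 0.6×(128−129) = 129 − 0.6 = 128.4 → 128
  → #7fb280
30% tint:
  R: 126 + 0.3×(255−126) = 126 + 38.7 = 164.7 → 165
  G: 254 + 0.3 = 254.3 → 254
  B: 129 + 0.3×(255−129) = 129 + 37.8 = 166.8 → 167
  → #a5fea7

#7fb280, #a5fea7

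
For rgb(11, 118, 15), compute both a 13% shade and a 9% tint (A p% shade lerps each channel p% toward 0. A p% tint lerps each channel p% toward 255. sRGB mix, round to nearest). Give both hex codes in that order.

#0A670D, #218225

13% shade:
  R: 11 − 1.43 = 9.57 → 10
  G: 118 − 15.34 = 102.66 → 103
  B: 15 + 0.13×(0−15) = 15 − 1.95 = 13.05 → 13
  → #0A670D
9% tint:
  R: 11 + 21.96 = 32.96 → 33
  G: 118 + 12.33 = 130.33 → 130
  B: 15 + 0.09×(255−15) = 15 + 21.6 = 36.6 → 37
  → #218225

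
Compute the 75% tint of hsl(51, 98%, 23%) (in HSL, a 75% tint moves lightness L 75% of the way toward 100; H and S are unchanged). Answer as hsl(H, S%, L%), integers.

hsl(51, 98%, 81%)

L moves 75% from 23 toward 100: 23 + 57.75 = 80.75 → 81.
H and S are unchanged.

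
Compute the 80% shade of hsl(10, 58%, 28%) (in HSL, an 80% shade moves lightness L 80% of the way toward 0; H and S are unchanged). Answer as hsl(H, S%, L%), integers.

L moves 80% from 28 toward 0: 28 − 22.4 = 5.6 → 6.
H and S are unchanged.

hsl(10, 58%, 6%)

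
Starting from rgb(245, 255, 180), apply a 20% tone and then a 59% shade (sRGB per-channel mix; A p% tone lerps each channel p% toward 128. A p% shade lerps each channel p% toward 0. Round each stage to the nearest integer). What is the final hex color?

#5B5E46

Lerp each channel 20% toward 128:
  R: 245 − 23.4 = 221.6 → 222
  G: 255 + 0.2×(128−255) = 255 − 25.4 = 229.6 → 230
  B: 180 + 0.2×(128−180) = 180 − 10.4 = 169.6 → 170
After the tone: rgb(222, 230, 170) = #DEE6AA.
Per channel, c → c + 0.59(0 − c):
  R: 222 + 0.59×(0−222) = 222 − 130.98 = 91.02 → 91
  G: 230 + 0.59×(0−230) = 230 − 135.7 = 94.3 → 94
  B: 170 + 0.59×(0−170) = 170 − 100.3 = 69.7 → 70
rgb(91, 94, 70) = #5B5E46.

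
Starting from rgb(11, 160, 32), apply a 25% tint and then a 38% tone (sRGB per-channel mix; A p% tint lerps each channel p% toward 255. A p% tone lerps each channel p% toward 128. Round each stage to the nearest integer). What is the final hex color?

#5DA367

Per channel, c → c + 0.25(255 − c):
  R: 11 + 0.25×(255−11) = 11 + 61 = 72 → 72
  G: 160 + 23.75 = 183.75 → 184
  B: 32 + 55.75 = 87.75 → 88
After the tint: rgb(72, 184, 88) = #48B858.
Lerp each channel 38% toward 128:
  R: 72 + 0.38×(128−72) = 72 + 21.28 = 93.28 → 93
  G: 184 + 0.38×(128−184) = 184 − 21.28 = 162.72 → 163
  B: 88 + 0.38×(128−88) = 88 + 15.2 = 103.2 → 103
rgb(93, 163, 103) = #5DA367.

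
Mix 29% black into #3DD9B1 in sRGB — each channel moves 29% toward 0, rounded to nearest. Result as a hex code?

#2B9A7E

#3DD9B1 is rgb(61, 217, 177).
Lerp each channel 29% toward 0:
  R: 61 − 17.69 = 43.31 → 43
  G: 217 + 0.29×(0−217) = 217 − 62.93 = 154.07 → 154
  B: 177 − 51.33 = 125.67 → 126
rgb(43, 154, 126) = #2B9A7E.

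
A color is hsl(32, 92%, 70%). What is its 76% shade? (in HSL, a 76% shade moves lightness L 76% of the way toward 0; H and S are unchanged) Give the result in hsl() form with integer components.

L moves 76% from 70 toward 0: 70 − 53.2 = 16.8 → 17.
H and S are unchanged.

hsl(32, 92%, 17%)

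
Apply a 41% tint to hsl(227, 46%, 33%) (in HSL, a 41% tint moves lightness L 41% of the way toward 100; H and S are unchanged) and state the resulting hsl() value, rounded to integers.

hsl(227, 46%, 60%)

L moves 41% from 33 toward 100: 33 + 27.47 = 60.47 → 60.
H and S are unchanged.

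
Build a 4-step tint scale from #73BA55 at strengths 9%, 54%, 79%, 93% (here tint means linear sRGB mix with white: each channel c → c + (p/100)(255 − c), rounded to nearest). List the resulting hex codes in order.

#73BA55 is rgb(115, 186, 85).
9%: (115 + 12.6 = 127.6→128, 186 + 6.21 = 192.21→192, 85 + 15.3 = 100.3→100) → #80C064
54%: (115 + 75.6 = 190.6→191, 186 + 37.26 = 223.26→223, 85 + 91.8 = 176.8→177) → #BFDFB1
79%: (115 + 110.6 = 225.6→226, 186 + 54.51 = 240.51→241, 85 + 134.3 = 219.3→219) → #E2F1DB
93%: (115 + 130.2 = 245.2→245, 186 + 64.17 = 250.17→250, 85 + 158.1 = 243.1→243) → #F5FAF3

#80C064, #BFDFB1, #E2F1DB, #F5FAF3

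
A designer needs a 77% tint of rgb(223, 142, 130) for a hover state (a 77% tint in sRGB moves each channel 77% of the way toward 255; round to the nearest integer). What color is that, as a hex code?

#F8E5E2

Per channel, c → c + 0.77(255 − c):
  R: 223 + 24.64 = 247.64 → 248
  G: 142 + 0.77×(255−142) = 142 + 87.01 = 229.01 → 229
  B: 130 + 96.25 = 226.25 → 226
rgb(248, 229, 226) = #F8E5E2.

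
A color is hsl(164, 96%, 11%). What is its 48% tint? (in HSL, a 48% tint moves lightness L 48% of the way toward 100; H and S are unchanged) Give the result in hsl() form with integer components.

L moves 48% from 11 toward 100: 11 + 42.72 = 53.72 → 54.
H and S are unchanged.

hsl(164, 96%, 54%)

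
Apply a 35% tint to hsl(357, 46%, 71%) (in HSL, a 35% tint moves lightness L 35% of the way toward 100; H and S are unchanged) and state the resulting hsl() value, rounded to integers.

hsl(357, 46%, 81%)

L moves 35% from 71 toward 100: 71 + 10.15 = 81.15 → 81.
H and S are unchanged.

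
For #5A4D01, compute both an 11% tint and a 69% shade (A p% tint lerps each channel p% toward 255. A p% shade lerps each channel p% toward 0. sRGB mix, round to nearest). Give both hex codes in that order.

#6C611D, #1C1800

#5A4D01 is rgb(90, 77, 1).
11% tint:
  R: 90 + 18.15 = 108.15 → 108
  G: 77 + 0.11×(255−77) = 77 + 19.58 = 96.58 → 97
  B: 1 + 0.11×(255−1) = 1 + 27.94 = 28.94 → 29
  → #6C611D
69% shade:
  R: 90 + 0.69×(0−90) = 90 − 62.1 = 27.9 → 28
  G: 77 − 53.13 = 23.87 → 24
  B: 1 + 0.69×(0−1) = 1 − 0.69 = 0.31 → 0
  → #1C1800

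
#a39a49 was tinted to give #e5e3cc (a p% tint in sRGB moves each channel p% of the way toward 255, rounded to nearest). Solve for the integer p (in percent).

72%

#a39a49 is rgb(163, 154, 73); #e5e3cc is rgb(229, 227, 204).
On the B channel (widest range): 204 ≈ 73 + (p/100)(255 − 73), so p ≈ 100×(204 − 73)/(255 − 73) = 13100/182 = 71.98.
p = 72 reproduces all three channels after rounding.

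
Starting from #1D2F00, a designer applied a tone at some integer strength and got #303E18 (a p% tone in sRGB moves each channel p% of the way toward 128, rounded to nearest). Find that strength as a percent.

19%

#1D2F00 is rgb(29, 47, 0); #303E18 is rgb(48, 62, 24).
On the B channel (widest range): 24 ≈ 0 + (p/100)(128 − 0), so p ≈ 100×(24 − 0)/(128 − 0) = 2400/128 = 18.75.
p = 19 reproduces all three channels after rounding.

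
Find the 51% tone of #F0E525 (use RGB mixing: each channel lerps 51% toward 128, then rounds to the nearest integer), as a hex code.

#F0E525 is rgb(240, 229, 37).
Lerp each channel 51% toward 128:
  R: 240 + 0.51×(128−240) = 240 − 57.12 = 182.88 → 183
  G: 229 − 51.51 = 177.49 → 177
  B: 37 + 46.41 = 83.41 → 83
rgb(183, 177, 83) = #B7B153.

#B7B153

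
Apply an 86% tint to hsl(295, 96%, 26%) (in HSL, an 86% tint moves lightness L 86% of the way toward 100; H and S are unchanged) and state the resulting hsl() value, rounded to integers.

L moves 86% from 26 toward 100: 26 + 63.64 = 89.64 → 90.
H and S are unchanged.

hsl(295, 96%, 90%)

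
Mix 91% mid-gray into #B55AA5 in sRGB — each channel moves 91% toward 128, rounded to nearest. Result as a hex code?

#857D83

#B55AA5 is rgb(181, 90, 165).
Per channel, c → c + 0.91(128 − c):
  R: 181 − 48.23 = 132.77 → 133
  G: 90 + 0.91×(128−90) = 90 + 34.58 = 124.58 → 125
  B: 165 + 0.91×(128−165) = 165 − 33.67 = 131.33 → 131
rgb(133, 125, 131) = #857D83.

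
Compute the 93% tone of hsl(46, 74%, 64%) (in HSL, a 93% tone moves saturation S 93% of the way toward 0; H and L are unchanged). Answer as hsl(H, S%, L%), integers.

S moves 93% from 74 toward 0: 74 − 68.82 = 5.18 → 5.
H and L are unchanged.

hsl(46, 5%, 64%)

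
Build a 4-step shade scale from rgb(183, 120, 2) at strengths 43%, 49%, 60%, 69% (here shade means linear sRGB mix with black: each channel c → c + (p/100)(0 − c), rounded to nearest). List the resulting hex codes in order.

#684401, #5d3d01, #493001, #392501

43%: (183 − 78.69 = 104.31→104, 120 − 51.6 = 68.4→68, 2 − 0.86 = 1.14→1) → #684401
49%: (183 − 89.67 = 93.33→93, 120 − 58.8 = 61.2→61, 2 − 0.98 = 1.02→1) → #5d3d01
60%: (183 − 109.8 = 73.2→73, 120 − 72 = 48→48, 2 − 1.2 = 0.8→1) → #493001
69%: (183 − 126.27 = 56.73→57, 120 − 82.8 = 37.2→37, 2 − 1.38 = 0.62→1) → #392501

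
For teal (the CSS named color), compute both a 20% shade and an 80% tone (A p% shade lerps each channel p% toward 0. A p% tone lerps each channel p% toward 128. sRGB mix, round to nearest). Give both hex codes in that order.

CSS teal is rgb(0, 128, 128).
20% shade:
  R: 0 + 0 = 0 → 0
  G: 128 − 25.6 = 102.4 → 102
  B: 128 − 25.6 = 102.4 → 102
  → #006666
80% tone:
  R: 0 + 102.4 = 102.4 → 102
  G: 128 + 0 = 128 → 128
  B: 128 + 0.8×(128−128) = 128 + 0 = 128 → 128
  → #668080

#006666, #668080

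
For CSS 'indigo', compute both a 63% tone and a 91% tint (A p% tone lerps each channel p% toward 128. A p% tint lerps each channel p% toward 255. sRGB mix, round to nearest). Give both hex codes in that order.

#6c5181, #efe8f4

CSS indigo is rgb(75, 0, 130).
63% tone:
  R: 75 + 0.63×(128−75) = 75 + 33.39 = 108.39 → 108
  G: 0 + 0.63×(128−0) = 0 + 80.64 = 80.64 → 81
  B: 130 + 0.63×(128−130) = 130 − 1.26 = 128.74 → 129
  → #6c5181
91% tint:
  R: 75 + 0.91×(255−75) = 75 + 163.8 = 238.8 → 239
  G: 0 + 0.91×(255−0) = 0 + 232.05 = 232.05 → 232
  B: 130 + 0.91×(255−130) = 130 + 113.75 = 243.75 → 244
  → #efe8f4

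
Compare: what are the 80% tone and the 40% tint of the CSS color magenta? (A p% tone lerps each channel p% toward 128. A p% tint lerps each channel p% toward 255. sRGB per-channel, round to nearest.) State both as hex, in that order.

#996699, #FF66FF

CSS magenta is rgb(255, 0, 255).
80% tone:
  R: 255 + 0.8×(128−255) = 255 − 101.6 = 153.4 → 153
  G: 0 + 102.4 = 102.4 → 102
  B: 255 + 0.8×(128−255) = 255 − 101.6 = 153.4 → 153
  → #996699
40% tint:
  R: 255 + 0.4×(255−255) = 255 + 0 = 255 → 255
  G: 0 + 0.4×(255−0) = 0 + 102 = 102 → 102
  B: 255 + 0 = 255 → 255
  → #FF66FF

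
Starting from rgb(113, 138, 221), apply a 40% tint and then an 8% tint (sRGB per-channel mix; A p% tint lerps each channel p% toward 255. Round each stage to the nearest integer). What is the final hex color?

#B1BFED

A 40% tint moves each channel 40% toward 255:
  R: 113 + 56.8 = 169.8 → 170
  G: 138 + 46.8 = 184.8 → 185
  B: 221 + 13.6 = 234.6 → 235
After the tint: rgb(170, 185, 235) = #AAB9EB.
Per channel, c → c + 0.08(255 − c):
  R: 170 + 0.08×(255−170) = 170 + 6.8 = 176.8 → 177
  G: 185 + 5.6 = 190.6 → 191
  B: 235 + 1.6 = 236.6 → 237
rgb(177, 191, 237) = #B1BFED.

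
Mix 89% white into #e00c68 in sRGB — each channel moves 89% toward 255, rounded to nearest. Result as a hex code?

#e00c68 is rgb(224, 12, 104).
Per channel, c → c + 0.89(255 − c):
  R: 224 + 0.89×(255−224) = 224 + 27.59 = 251.59 → 252
  G: 12 + 0.89×(255−12) = 12 + 216.27 = 228.27 → 228
  B: 104 + 134.39 = 238.39 → 238
rgb(252, 228, 238) = #fce4ee.

#fce4ee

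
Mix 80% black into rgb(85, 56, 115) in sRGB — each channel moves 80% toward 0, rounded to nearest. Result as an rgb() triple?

rgb(17, 11, 23)

Per channel, c → c + 0.8(0 − c):
  R: 85 − 68 = 17 → 17
  G: 56 + 0.8×(0−56) = 56 − 44.8 = 11.2 → 11
  B: 115 + 0.8×(0−115) = 115 − 92 = 23 → 23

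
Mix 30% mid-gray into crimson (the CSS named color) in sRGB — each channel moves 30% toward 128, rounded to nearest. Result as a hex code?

#c03450

CSS crimson is rgb(220, 20, 60).
Lerp each channel 30% toward 128:
  R: 220 + 0.3×(128−220) = 220 − 27.6 = 192.4 → 192
  G: 20 + 0.3×(128−20) = 20 + 32.4 = 52.4 → 52
  B: 60 + 20.4 = 80.4 → 80
rgb(192, 52, 80) = #c03450.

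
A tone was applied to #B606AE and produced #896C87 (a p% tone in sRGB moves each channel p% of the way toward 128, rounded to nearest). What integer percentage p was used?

#B606AE is rgb(182, 6, 174); #896C87 is rgb(137, 108, 135).
On the G channel (widest range): 108 ≈ 6 + (p/100)(128 − 6), so p ≈ 100×(108 − 6)/(128 − 6) = 10200/122 = 83.61.
p = 84 reproduces all three channels after rounding.

84%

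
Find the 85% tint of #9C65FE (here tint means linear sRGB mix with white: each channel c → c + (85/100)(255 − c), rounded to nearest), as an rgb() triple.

#9C65FE is rgb(156, 101, 254).
Per channel, c → c + 0.85(255 − c):
  R: 156 + 0.85×(255−156) = 156 + 84.15 = 240.15 → 240
  G: 101 + 130.9 = 231.9 → 232
  B: 254 + 0.85 = 254.85 → 255

rgb(240, 232, 255)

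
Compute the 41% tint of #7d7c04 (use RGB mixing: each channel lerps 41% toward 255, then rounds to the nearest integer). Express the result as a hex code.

#b2b26b

#7d7c04 is rgb(125, 124, 4).
A 41% tint moves each channel 41% toward 255:
  R: 125 + 53.3 = 178.3 → 178
  G: 124 + 0.41×(255−124) = 124 + 53.71 = 177.71 → 178
  B: 4 + 0.41×(255−4) = 4 + 102.91 = 106.91 → 107
rgb(178, 178, 107) = #b2b26b.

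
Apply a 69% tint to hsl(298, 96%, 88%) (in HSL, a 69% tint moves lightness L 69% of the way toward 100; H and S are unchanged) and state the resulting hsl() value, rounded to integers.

hsl(298, 96%, 96%)

L moves 69% from 88 toward 100: 88 + 8.28 = 96.28 → 96.
H and S are unchanged.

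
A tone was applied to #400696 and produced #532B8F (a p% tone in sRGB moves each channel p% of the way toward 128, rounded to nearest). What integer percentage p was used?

#400696 is rgb(64, 6, 150); #532B8F is rgb(83, 43, 143).
On the G channel (widest range): 43 ≈ 6 + (p/100)(128 − 6), so p ≈ 100×(43 − 6)/(128 − 6) = 3700/122 = 30.33.
p = 30 reproduces all three channels after rounding.

30%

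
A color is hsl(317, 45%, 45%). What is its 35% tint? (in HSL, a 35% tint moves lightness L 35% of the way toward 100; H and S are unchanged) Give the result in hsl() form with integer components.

L moves 35% from 45 toward 100: 45 + 19.25 = 64.25 → 64.
H and S are unchanged.

hsl(317, 45%, 64%)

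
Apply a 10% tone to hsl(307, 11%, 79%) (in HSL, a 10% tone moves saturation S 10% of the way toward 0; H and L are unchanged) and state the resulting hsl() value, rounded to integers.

S moves 10% from 11 toward 0: 11 − 1.1 = 9.9 → 10.
H and L are unchanged.

hsl(307, 10%, 79%)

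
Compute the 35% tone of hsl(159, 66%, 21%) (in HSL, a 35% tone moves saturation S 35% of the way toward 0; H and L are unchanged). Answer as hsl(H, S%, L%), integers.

S moves 35% from 66 toward 0: 66 − 23.1 = 42.9 → 43.
H and L are unchanged.

hsl(159, 43%, 21%)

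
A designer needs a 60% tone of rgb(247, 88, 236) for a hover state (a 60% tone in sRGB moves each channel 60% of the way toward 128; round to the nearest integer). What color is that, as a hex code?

Lerp each channel 60% toward 128:
  R: 247 − 71.4 = 175.6 → 176
  G: 88 + 24 = 112 → 112
  B: 236 + 0.6×(128−236) = 236 − 64.8 = 171.2 → 171
rgb(176, 112, 171) = #b070ab.

#b070ab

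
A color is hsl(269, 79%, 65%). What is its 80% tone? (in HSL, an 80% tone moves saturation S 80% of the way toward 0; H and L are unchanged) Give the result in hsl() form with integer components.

S moves 80% from 79 toward 0: 79 − 63.2 = 15.8 → 16.
H and L are unchanged.

hsl(269, 16%, 65%)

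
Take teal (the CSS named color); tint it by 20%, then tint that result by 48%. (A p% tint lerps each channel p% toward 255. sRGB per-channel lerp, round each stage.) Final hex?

#95CACA

CSS teal is rgb(0, 128, 128).
Per channel, c → c + 0.2(255 − c):
  R: 0 + 51 = 51 → 51
  G: 128 + 0.2×(255−128) = 128 + 25.4 = 153.4 → 153
  B: 128 + 25.4 = 153.4 → 153
After the tint: rgb(51, 153, 153) = #339999.
Per channel, c → c + 0.48(255 − c):
  R: 51 + 97.92 = 148.92 → 149
  G: 153 + 0.48×(255−153) = 153 + 48.96 = 201.96 → 202
  B: 153 + 0.48×(255−153) = 153 + 48.96 = 201.96 → 202
rgb(149, 202, 202) = #95CACA.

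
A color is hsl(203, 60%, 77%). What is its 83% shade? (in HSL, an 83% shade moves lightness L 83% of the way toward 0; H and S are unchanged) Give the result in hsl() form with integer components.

hsl(203, 60%, 13%)

L moves 83% from 77 toward 0: 77 − 63.91 = 13.09 → 13.
H and S are unchanged.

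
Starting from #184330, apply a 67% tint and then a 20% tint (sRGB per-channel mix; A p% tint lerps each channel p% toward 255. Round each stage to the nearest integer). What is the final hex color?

#c2cdc9

#184330 is rgb(24, 67, 48).
Lerp each channel 67% toward 255:
  R: 24 + 0.67×(255−24) = 24 + 154.77 = 178.77 → 179
  G: 67 + 125.96 = 192.96 → 193
  B: 48 + 0.67×(255−48) = 48 + 138.69 = 186.69 → 187
After the tint: rgb(179, 193, 187) = #b3c1bb.
Lerp each channel 20% toward 255:
  R: 179 + 15.2 = 194.2 → 194
  G: 193 + 0.2×(255−193) = 193 + 12.4 = 205.4 → 205
  B: 187 + 13.6 = 200.6 → 201
rgb(194, 205, 201) = #c2cdc9.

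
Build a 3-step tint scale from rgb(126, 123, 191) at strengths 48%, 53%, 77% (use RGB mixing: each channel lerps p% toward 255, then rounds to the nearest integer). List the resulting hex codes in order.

#BCBADE, #C2C1E1, #E1E1F0

48%: (126 + 61.92 = 187.92→188, 123 + 63.36 = 186.36→186, 191 + 30.72 = 221.72→222) → #BCBADE
53%: (126 + 68.37 = 194.37→194, 123 + 69.96 = 192.96→193, 191 + 33.92 = 224.92→225) → #C2C1E1
77%: (126 + 99.33 = 225.33→225, 123 + 101.64 = 224.64→225, 191 + 49.28 = 240.28→240) → #E1E1F0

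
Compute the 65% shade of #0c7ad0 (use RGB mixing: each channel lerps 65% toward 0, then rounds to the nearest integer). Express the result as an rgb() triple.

#0c7ad0 is rgb(12, 122, 208).
Lerp each channel 65% toward 0:
  R: 12 + 0.65×(0−12) = 12 − 7.8 = 4.2 → 4
  G: 122 + 0.65×(0−122) = 122 − 79.3 = 42.7 → 43
  B: 208 − 135.2 = 72.8 → 73

rgb(4, 43, 73)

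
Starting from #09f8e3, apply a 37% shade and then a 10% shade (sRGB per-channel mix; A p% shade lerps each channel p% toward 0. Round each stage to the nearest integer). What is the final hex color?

#058c81

#09f8e3 is rgb(9, 248, 227).
A 37% shade moves each channel 37% toward 0:
  R: 9 + 0.37×(0−9) = 9 − 3.33 = 5.67 → 6
  G: 248 + 0.37×(0−248) = 248 − 91.76 = 156.24 → 156
  B: 227 + 0.37×(0−227) = 227 − 83.99 = 143.01 → 143
After the shade: rgb(6, 156, 143) = #069c8f.
Per channel, c → c + 0.1(0 − c):
  R: 6 + 0.1×(0−6) = 6 − 0.6 = 5.4 → 5
  G: 156 − 15.6 = 140.4 → 140
  B: 143 + 0.1×(0−143) = 143 − 14.3 = 128.7 → 129
rgb(5, 140, 129) = #058c81.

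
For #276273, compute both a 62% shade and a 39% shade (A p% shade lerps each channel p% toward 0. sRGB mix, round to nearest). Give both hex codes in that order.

#276273 is rgb(39, 98, 115).
62% shade:
  R: 39 − 24.18 = 14.82 → 15
  G: 98 − 60.76 = 37.24 → 37
  B: 115 + 0.62×(0−115) = 115 − 71.3 = 43.7 → 44
  → #0f252c
39% shade:
  R: 39 − 15.21 = 23.79 → 24
  G: 98 + 0.39×(0−98) = 98 − 38.22 = 59.78 → 60
  B: 115 + 0.39×(0−115) = 115 − 44.85 = 70.15 → 70
  → #183c46

#0f252c, #183c46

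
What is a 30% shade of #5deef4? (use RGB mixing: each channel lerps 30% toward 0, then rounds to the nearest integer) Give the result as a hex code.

#5deef4 is rgb(93, 238, 244).
Per channel, c → c + 0.3(0 − c):
  R: 93 − 27.9 = 65.1 → 65
  G: 238 + 0.3×(0−238) = 238 − 71.4 = 166.6 → 167
  B: 244 + 0.3×(0−244) = 244 − 73.2 = 170.8 → 171
rgb(65, 167, 171) = #41a7ab.

#41a7ab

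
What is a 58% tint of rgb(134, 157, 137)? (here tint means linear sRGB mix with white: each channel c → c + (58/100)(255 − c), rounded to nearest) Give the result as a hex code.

Lerp each channel 58% toward 255:
  R: 134 + 70.18 = 204.18 → 204
  G: 157 + 56.84 = 213.84 → 214
  B: 137 + 0.58×(255−137) = 137 + 68.44 = 205.44 → 205
rgb(204, 214, 205) = #CCD6CD.

#CCD6CD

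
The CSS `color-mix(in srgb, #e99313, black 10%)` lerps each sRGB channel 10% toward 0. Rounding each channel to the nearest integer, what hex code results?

#d28411

#e99313 is rgb(233, 147, 19).
Per channel, c → c + 0.1(0 − c):
  R: 233 − 23.3 = 209.7 → 210
  G: 147 − 14.7 = 132.3 → 132
  B: 19 + 0.1×(0−19) = 19 − 1.9 = 17.1 → 17
rgb(210, 132, 17) = #d28411.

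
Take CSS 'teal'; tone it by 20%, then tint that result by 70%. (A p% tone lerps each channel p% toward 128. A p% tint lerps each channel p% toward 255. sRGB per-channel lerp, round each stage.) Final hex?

CSS teal is rgb(0, 128, 128).
Lerp each channel 20% toward 128:
  R: 0 + 25.6 = 25.6 → 26
  G: 128 + 0 = 128 → 128
  B: 128 + 0.2×(128−128) = 128 + 0 = 128 → 128
After the tone: rgb(26, 128, 128) = #1A8080.
A 70% tint moves each channel 70% toward 255:
  R: 26 + 0.7×(255−26) = 26 + 160.3 = 186.3 → 186
  G: 128 + 0.7×(255−128) = 128 + 88.9 = 216.9 → 217
  B: 128 + 88.9 = 216.9 → 217
rgb(186, 217, 217) = #BAD9D9.

#BAD9D9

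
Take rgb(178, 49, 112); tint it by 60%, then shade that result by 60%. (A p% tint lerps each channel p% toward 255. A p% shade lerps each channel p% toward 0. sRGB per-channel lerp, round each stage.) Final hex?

#5A454F

Lerp each channel 60% toward 255:
  R: 178 + 0.6×(255−178) = 178 + 46.2 = 224.2 → 224
  G: 49 + 0.6×(255−49) = 49 + 123.6 = 172.6 → 173
  B: 112 + 85.8 = 197.8 → 198
After the tint: rgb(224, 173, 198) = #E0ADC6.
A 60% shade moves each channel 60% toward 0:
  R: 224 + 0.6×(0−224) = 224 − 134.4 = 89.6 → 90
  G: 173 + 0.6×(0−173) = 173 − 103.8 = 69.2 → 69
  B: 198 + 0.6×(0−198) = 198 − 118.8 = 79.2 → 79
rgb(90, 69, 79) = #5A454F.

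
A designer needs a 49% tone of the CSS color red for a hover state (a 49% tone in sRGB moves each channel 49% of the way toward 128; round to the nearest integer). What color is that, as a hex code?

CSS red is rgb(255, 0, 0).
Lerp each channel 49% toward 128:
  R: 255 − 62.23 = 192.77 → 193
  G: 0 + 0.49×(128−0) = 0 + 62.72 = 62.72 → 63
  B: 0 + 0.49×(128−0) = 0 + 62.72 = 62.72 → 63
rgb(193, 63, 63) = #c13f3f.

#c13f3f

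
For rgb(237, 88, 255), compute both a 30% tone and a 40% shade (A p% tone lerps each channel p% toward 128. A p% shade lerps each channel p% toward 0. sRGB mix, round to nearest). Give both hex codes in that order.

#CC64D9, #8E3599

30% tone:
  R: 237 + 0.3×(128−237) = 237 − 32.7 = 204.3 → 204
  G: 88 + 12 = 100 → 100
  B: 255 + 0.3×(128−255) = 255 − 38.1 = 216.9 → 217
  → #CC64D9
40% shade:
  R: 237 − 94.8 = 142.2 → 142
  G: 88 − 35.2 = 52.8 → 53
  B: 255 + 0.4×(0−255) = 255 − 102 = 153 → 153
  → #8E3599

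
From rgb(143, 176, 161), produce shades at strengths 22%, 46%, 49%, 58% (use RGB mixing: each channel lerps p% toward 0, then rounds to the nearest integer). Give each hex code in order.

22%: (143 − 31.46 = 111.54→112, 176 − 38.72 = 137.28→137, 161 − 35.42 = 125.58→126) → #70897E
46%: (143 − 65.78 = 77.22→77, 176 − 80.96 = 95.04→95, 161 − 74.06 = 86.94→87) → #4D5F57
49%: (143 − 70.07 = 72.93→73, 176 − 86.24 = 89.76→90, 161 − 78.89 = 82.11→82) → #495A52
58%: (143 − 82.94 = 60.06→60, 176 − 102.08 = 73.92→74, 161 − 93.38 = 67.62→68) → #3C4A44

#70897E, #4D5F57, #495A52, #3C4A44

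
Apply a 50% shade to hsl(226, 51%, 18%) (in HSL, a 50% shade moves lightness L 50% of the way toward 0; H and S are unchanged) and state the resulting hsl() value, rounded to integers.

L moves 50% from 18 toward 0: 18 − 9 = 9 → 9.
H and S are unchanged.

hsl(226, 51%, 9%)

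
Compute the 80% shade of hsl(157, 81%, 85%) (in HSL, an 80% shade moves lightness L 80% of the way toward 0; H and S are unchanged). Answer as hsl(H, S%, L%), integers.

L moves 80% from 85 toward 0: 85 − 68 = 17 → 17.
H and S are unchanged.

hsl(157, 81%, 17%)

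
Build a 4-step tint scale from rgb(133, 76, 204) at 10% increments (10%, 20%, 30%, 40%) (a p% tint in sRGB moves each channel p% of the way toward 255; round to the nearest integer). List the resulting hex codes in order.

10%: (133 + 12.2 = 145.2→145, 76 + 17.9 = 93.9→94, 204 + 5.1 = 209.1→209) → #915ED1
20%: (133 + 24.4 = 157.4→157, 76 + 35.8 = 111.8→112, 204 + 10.2 = 214.2→214) → #9D70D6
30%: (133 + 36.6 = 169.6→170, 76 + 53.7 = 129.7→130, 204 + 15.3 = 219.3→219) → #AA82DB
40%: (133 + 48.8 = 181.8→182, 76 + 71.6 = 147.6→148, 204 + 20.4 = 224.4→224) → #B694E0

#915ED1, #9D70D6, #AA82DB, #B694E0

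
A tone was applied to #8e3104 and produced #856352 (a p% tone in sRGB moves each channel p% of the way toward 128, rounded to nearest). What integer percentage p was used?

#8e3104 is rgb(142, 49, 4); #856352 is rgb(133, 99, 82).
On the B channel (widest range): 82 ≈ 4 + (p/100)(128 − 4), so p ≈ 100×(82 − 4)/(128 − 4) = 7800/124 = 62.90.
p = 63 reproduces all three channels after rounding.

63%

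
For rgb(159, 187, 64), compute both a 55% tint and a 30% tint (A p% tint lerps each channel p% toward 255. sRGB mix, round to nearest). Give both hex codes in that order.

#D4E0A9, #BCCF79

55% tint:
  R: 159 + 0.55×(255−159) = 159 + 52.8 = 211.8 → 212
  G: 187 + 37.4 = 224.4 → 224
  B: 64 + 105.05 = 169.05 → 169
  → #D4E0A9
30% tint:
  R: 159 + 0.3×(255−159) = 159 + 28.8 = 187.8 → 188
  G: 187 + 20.4 = 207.4 → 207
  B: 64 + 57.3 = 121.3 → 121
  → #BCCF79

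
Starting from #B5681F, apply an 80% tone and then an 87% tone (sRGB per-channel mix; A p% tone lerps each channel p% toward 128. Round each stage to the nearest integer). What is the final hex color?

#B5681F is rgb(181, 104, 31).
An 80% tone moves each channel 80% toward 128:
  R: 181 − 42.4 = 138.6 → 139
  G: 104 + 19.2 = 123.2 → 123
  B: 31 + 77.6 = 108.6 → 109
After the tone: rgb(139, 123, 109) = #8B7B6D.
Lerp each channel 87% toward 128:
  R: 139 − 9.57 = 129.43 → 129
  G: 123 + 0.87×(128−123) = 123 + 4.35 = 127.35 → 127
  B: 109 + 16.53 = 125.53 → 126
rgb(129, 127, 126) = #817F7E.

#817F7E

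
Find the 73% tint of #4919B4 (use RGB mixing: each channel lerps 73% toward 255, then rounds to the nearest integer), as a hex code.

#4919B4 is rgb(73, 25, 180).
Lerp each channel 73% toward 255:
  R: 73 + 0.73×(255−73) = 73 + 132.86 = 205.86 → 206
  G: 25 + 167.9 = 192.9 → 193
  B: 180 + 0.73×(255−180) = 180 + 54.75 = 234.75 → 235
rgb(206, 193, 235) = #CEC1EB.

#CEC1EB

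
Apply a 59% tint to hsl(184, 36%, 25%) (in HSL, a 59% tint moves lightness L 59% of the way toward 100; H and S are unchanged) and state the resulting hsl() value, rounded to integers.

L moves 59% from 25 toward 100: 25 + 44.25 = 69.25 → 69.
H and S are unchanged.

hsl(184, 36%, 69%)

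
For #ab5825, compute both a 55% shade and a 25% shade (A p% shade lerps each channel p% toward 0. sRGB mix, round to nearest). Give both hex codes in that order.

#ab5825 is rgb(171, 88, 37).
55% shade:
  R: 171 + 0.55×(0−171) = 171 − 94.05 = 76.95 → 77
  G: 88 − 48.4 = 39.6 → 40
  B: 37 + 0.55×(0−37) = 37 − 20.35 = 16.65 → 17
  → #4d2811
25% shade:
  R: 171 − 42.75 = 128.25 → 128
  G: 88 + 0.25×(0−88) = 88 − 22 = 66 → 66
  B: 37 + 0.25×(0−37) = 37 − 9.25 = 27.75 → 28
  → #80421c

#4d2811, #80421c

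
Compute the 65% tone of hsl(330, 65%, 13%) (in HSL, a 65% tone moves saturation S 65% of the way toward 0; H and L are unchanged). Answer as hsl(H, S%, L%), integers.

S moves 65% from 65 toward 0: 65 − 42.25 = 22.75 → 23.
H and L are unchanged.

hsl(330, 23%, 13%)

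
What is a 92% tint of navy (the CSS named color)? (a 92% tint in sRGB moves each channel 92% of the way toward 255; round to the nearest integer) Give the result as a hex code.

CSS navy is rgb(0, 0, 128).
Per channel, c → c + 0.92(255 − c):
  R: 0 + 0.92×(255−0) = 0 + 234.6 = 234.6 → 235
  G: 0 + 234.6 = 234.6 → 235
  B: 128 + 0.92×(255−128) = 128 + 116.84 = 244.84 → 245
rgb(235, 235, 245) = #ebebf5.

#ebebf5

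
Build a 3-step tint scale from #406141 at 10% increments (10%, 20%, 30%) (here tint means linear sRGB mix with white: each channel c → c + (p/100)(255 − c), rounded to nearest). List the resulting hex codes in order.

#537154, #668167, #79907A

#406141 is rgb(64, 97, 65).
10%: (64 + 19.1 = 83.1→83, 97 + 15.8 = 112.8→113, 65 + 19 = 84→84) → #537154
20%: (64 + 38.2 = 102.2→102, 97 + 31.6 = 128.6→129, 65 + 38 = 103→103) → #668167
30%: (64 + 57.3 = 121.3→121, 97 + 47.4 = 144.4→144, 65 + 57 = 122→122) → #79907A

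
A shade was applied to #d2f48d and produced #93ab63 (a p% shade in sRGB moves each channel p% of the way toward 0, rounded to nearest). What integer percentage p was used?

#d2f48d is rgb(210, 244, 141); #93ab63 is rgb(147, 171, 99).
On the G channel (widest range): 171 ≈ 244 + (p/100)(0 − 244), so p ≈ 100×(171 − 244)/(0 − 244) = -7300/-244 = 29.92.
p = 30 reproduces all three channels after rounding.

30%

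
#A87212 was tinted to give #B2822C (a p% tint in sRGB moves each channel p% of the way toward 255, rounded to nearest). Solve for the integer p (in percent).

11%

#A87212 is rgb(168, 114, 18); #B2822C is rgb(178, 130, 44).
On the B channel (widest range): 44 ≈ 18 + (p/100)(255 − 18), so p ≈ 100×(44 − 18)/(255 − 18) = 2600/237 = 10.97.
p = 11 reproduces all three channels after rounding.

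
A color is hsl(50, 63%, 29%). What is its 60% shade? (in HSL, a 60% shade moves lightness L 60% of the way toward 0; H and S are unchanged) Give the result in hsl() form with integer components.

hsl(50, 63%, 12%)

L moves 60% from 29 toward 0: 29 − 17.4 = 11.6 → 12.
H and S are unchanged.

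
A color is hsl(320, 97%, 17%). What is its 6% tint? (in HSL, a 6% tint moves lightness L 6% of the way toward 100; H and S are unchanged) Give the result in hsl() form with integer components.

hsl(320, 97%, 22%)

L moves 6% from 17 toward 100: 17 + 4.98 = 21.98 → 22.
H and S are unchanged.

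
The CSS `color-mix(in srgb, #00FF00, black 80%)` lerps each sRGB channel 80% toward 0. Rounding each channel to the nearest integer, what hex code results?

#00FF00 is rgb(0, 255, 0).
Per channel, c → c + 0.8(0 − c):
  R: 0 + 0.8×(0−0) = 0 + 0 = 0 → 0
  G: 255 − 204 = 51 → 51
  B: 0 + 0.8×(0−0) = 0 + 0 = 0 → 0
rgb(0, 51, 0) = #003300.

#003300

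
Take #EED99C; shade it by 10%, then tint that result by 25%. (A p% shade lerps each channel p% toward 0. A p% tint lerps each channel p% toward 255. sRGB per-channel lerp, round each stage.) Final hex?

#EED99C is rgb(238, 217, 156).
A 10% shade moves each channel 10% toward 0:
  R: 238 + 0.1×(0−238) = 238 − 23.8 = 214.2 → 214
  G: 217 + 0.1×(0−217) = 217 − 21.7 = 195.3 → 195
  B: 156 − 15.6 = 140.4 → 140
After the shade: rgb(214, 195, 140) = #D6C38C.
Per channel, c → c + 0.25(255 − c):
  R: 214 + 10.25 = 224.25 → 224
  G: 195 + 15 = 210 → 210
  B: 140 + 28.75 = 168.75 → 169
rgb(224, 210, 169) = #E0D2A9.

#E0D2A9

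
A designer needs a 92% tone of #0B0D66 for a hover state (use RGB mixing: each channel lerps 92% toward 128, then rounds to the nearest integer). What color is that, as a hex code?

#0B0D66 is rgb(11, 13, 102).
Per channel, c → c + 0.92(128 − c):
  R: 11 + 0.92×(128−11) = 11 + 107.64 = 118.64 → 119
  G: 13 + 0.92×(128−13) = 13 + 105.8 = 118.8 → 119
  B: 102 + 23.92 = 125.92 → 126
rgb(119, 119, 126) = #77777E.

#77777E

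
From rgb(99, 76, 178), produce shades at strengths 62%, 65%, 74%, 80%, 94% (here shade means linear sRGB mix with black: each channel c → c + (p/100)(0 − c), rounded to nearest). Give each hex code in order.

#261d44, #231b3e, #1a142e, #140f24, #06050b

62%: (99 − 61.38 = 37.62→38, 76 − 47.12 = 28.88→29, 178 − 110.36 = 67.64→68) → #261d44
65%: (99 − 64.35 = 34.65→35, 76 − 49.4 = 26.6→27, 178 − 115.7 = 62.3→62) → #231b3e
74%: (99 − 73.26 = 25.74→26, 76 − 56.24 = 19.76→20, 178 − 131.72 = 46.28→46) → #1a142e
80%: (99 − 79.2 = 19.8→20, 76 − 60.8 = 15.2→15, 178 − 142.4 = 35.6→36) → #140f24
94%: (99 − 93.06 = 5.94→6, 76 − 71.44 = 4.56→5, 178 − 167.32 = 10.68→11) → #06050b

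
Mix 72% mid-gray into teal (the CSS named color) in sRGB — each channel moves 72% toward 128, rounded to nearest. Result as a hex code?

#5c8080

CSS teal is rgb(0, 128, 128).
Lerp each channel 72% toward 128:
  R: 0 + 0.72×(128−0) = 0 + 92.16 = 92.16 → 92
  G: 128 + 0.72×(128−128) = 128 + 0 = 128 → 128
  B: 128 + 0 = 128 → 128
rgb(92, 128, 128) = #5c8080.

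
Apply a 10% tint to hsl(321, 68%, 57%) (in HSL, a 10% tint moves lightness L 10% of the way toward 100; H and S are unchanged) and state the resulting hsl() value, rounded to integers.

hsl(321, 68%, 61%)

L moves 10% from 57 toward 100: 57 + 4.3 = 61.3 → 61.
H and S are unchanged.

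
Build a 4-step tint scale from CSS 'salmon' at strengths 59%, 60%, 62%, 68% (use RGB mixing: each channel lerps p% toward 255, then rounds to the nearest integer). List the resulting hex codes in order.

CSS salmon is rgb(250, 128, 114).
59%: (250 + 2.95 = 252.95→253, 128 + 74.93 = 202.93→203, 114 + 83.19 = 197.19→197) → #FDCBC5
60%: (250 + 3 = 253→253, 128 + 76.2 = 204.2→204, 114 + 84.6 = 198.6→199) → #FDCCC7
62%: (250 + 3.1 = 253.1→253, 128 + 78.74 = 206.74→207, 114 + 87.42 = 201.42→201) → #FDCFC9
68%: (250 + 3.4 = 253.4→253, 128 + 86.36 = 214.36→214, 114 + 95.88 = 209.88→210) → #FDD6D2

#FDCBC5, #FDCCC7, #FDCFC9, #FDD6D2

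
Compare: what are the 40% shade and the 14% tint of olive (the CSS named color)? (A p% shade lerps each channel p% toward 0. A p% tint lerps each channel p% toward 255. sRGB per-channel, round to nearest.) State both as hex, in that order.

#4D4D00, #929224

CSS olive is rgb(128, 128, 0).
40% shade:
  R: 128 − 51.2 = 76.8 → 77
  G: 128 − 51.2 = 76.8 → 77
  B: 0 + 0.4×(0−0) = 0 + 0 = 0 → 0
  → #4D4D00
14% tint:
  R: 128 + 17.78 = 145.78 → 146
  G: 128 + 0.14×(255−128) = 128 + 17.78 = 145.78 → 146
  B: 0 + 35.7 = 35.7 → 36
  → #929224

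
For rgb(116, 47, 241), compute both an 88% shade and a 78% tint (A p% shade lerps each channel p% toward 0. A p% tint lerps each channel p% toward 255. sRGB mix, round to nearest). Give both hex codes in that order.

88% shade:
  R: 116 + 0.88×(0−116) = 116 − 102.08 = 13.92 → 14
  G: 47 + 0.88×(0−47) = 47 − 41.36 = 5.64 → 6
  B: 241 + 0.88×(0−241) = 241 − 212.08 = 28.92 → 29
  → #0E061D
78% tint:
  R: 116 + 0.78×(255−116) = 116 + 108.42 = 224.42 → 224
  G: 47 + 162.24 = 209.24 → 209
  B: 241 + 10.92 = 251.92 → 252
  → #E0D1FC

#0E061D, #E0D1FC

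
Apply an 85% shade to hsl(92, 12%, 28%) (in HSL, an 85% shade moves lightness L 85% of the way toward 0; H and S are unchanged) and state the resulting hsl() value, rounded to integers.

hsl(92, 12%, 4%)

L moves 85% from 28 toward 0: 28 − 23.8 = 4.2 → 4.
H and S are unchanged.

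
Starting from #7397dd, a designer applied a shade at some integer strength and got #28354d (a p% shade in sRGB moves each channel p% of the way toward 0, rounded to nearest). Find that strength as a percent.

#7397dd is rgb(115, 151, 221); #28354d is rgb(40, 53, 77).
On the B channel (widest range): 77 ≈ 221 + (p/100)(0 − 221), so p ≈ 100×(77 − 221)/(0 − 221) = -14400/-221 = 65.16.
p = 65 reproduces all three channels after rounding.

65%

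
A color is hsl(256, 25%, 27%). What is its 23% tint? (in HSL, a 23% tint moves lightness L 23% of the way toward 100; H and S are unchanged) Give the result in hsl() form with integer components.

hsl(256, 25%, 44%)

L moves 23% from 27 toward 100: 27 + 16.79 = 43.79 → 44.
H and S are unchanged.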